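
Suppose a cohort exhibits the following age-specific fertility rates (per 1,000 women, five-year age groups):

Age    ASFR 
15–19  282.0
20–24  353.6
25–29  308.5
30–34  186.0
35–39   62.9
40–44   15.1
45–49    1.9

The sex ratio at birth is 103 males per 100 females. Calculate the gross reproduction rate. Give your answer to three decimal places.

2.980

Proportion female at birth = 100 / (100 + 103) = 0.49261.
Sum of ASFRs = 282.0 + 353.6 + 308.5 + 186.0 + 62.9 + 15.1 + 1.9 = 1210.0
TFR = 5 × 1210.0 / 1000 = 6.05
GRR = 0.49261 × 6.05 = 2.98029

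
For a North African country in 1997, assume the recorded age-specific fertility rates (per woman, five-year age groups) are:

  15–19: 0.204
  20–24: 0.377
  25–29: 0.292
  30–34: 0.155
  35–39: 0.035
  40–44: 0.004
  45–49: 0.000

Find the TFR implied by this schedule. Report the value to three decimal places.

5.335

Sum of ASFRs = 0.204 + 0.377 + 0.292 + 0.155 + 0.035 + 0.004 + 0.000 = 1.067
TFR = 5 × 1.067 = 5.335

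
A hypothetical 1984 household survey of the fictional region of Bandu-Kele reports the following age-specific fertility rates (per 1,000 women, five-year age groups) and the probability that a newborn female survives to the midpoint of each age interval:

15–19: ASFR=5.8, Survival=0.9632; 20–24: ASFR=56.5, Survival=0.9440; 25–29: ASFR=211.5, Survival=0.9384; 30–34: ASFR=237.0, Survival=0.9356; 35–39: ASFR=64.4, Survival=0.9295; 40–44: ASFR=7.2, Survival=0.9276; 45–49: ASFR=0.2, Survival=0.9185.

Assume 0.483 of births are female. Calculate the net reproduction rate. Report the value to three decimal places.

Proportion female at birth = 0.483.
Survival-weighted fertility by age (5·fₓ·Sₓ):
  15–19: 5 × 5.8/1000 × 0.9632 = 0.02793
  20–24: 5 × 56.5/1000 × 0.9440 = 0.26668
  25–29: 5 × 211.5/1000 × 0.9384 = 0.99236
  30–34: 5 × 237.0/1000 × 0.9356 = 1.10869
  35–39: 5 × 64.4/1000 × 0.9295 = 0.29930
  40–44: 5 × 7.2/1000 × 0.9276 = 0.03339
  45–49: 5 × 0.2/1000 × 0.9185 = 0.00092
Sum = 2.72927
NRR = 0.483 × 2.72927 = 1.31824

1.318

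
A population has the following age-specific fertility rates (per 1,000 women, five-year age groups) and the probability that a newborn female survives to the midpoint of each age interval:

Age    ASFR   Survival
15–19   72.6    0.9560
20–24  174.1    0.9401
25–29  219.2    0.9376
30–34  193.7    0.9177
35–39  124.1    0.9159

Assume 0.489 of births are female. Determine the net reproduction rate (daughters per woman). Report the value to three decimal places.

1.785

Proportion female at birth = 0.489.
Survival-weighted fertility by age (5·fₓ·Sₓ):
  15–19: 5 × 72.6/1000 × 0.9560 = 0.34703
  20–24: 5 × 174.1/1000 × 0.9401 = 0.81836
  25–29: 5 × 219.2/1000 × 0.9376 = 1.02761
  30–34: 5 × 193.7/1000 × 0.9177 = 0.88879
  35–39: 5 × 124.1/1000 × 0.9159 = 0.56832
Sum = 3.65011
NRR = 0.489 × 3.65011 = 1.78490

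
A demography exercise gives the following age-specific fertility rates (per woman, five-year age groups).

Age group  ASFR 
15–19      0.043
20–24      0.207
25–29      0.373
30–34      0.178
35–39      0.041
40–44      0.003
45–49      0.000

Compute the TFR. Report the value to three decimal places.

Sum of ASFRs = 0.043 + 0.207 + 0.373 + 0.178 + 0.041 + 0.003 + 0.000 = 0.845
TFR = 5 × 0.845 = 4.225

4.225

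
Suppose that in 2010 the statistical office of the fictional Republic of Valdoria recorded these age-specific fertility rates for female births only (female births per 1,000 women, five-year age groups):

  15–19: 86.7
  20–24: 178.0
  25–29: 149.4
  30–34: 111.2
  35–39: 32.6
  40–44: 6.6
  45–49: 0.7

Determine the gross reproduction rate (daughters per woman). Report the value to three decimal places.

Sum of female ASFRs = 86.7 + 178.0 + 149.4 + 111.2 + 32.6 + 6.6 + 0.7 = 565.2
GRR = 5 × 565.2 / 1000 = 2.826

2.826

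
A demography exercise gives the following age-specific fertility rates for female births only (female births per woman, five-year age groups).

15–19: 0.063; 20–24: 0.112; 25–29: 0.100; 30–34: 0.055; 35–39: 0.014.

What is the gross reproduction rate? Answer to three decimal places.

1.720

Sum of female ASFRs = 0.063 + 0.112 + 0.100 + 0.055 + 0.014 = 0.344
GRR = 5 × 0.344 = 1.72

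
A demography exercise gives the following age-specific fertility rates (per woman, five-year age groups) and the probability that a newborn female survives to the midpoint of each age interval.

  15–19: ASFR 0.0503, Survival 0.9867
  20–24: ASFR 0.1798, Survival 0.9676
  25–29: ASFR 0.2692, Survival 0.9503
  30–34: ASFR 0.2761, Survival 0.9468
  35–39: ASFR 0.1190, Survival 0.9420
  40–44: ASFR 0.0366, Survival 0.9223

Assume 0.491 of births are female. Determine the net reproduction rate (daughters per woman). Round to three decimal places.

2.177

Proportion female at birth = 0.491.
Each age group contributes 5 × ASFR × survival:
  15–19: 5 × 0.0503 × 0.9867 = 0.24816
  20–24: 5 × 0.1798 × 0.9676 = 0.86987
  25–29: 5 × 0.2692 × 0.9503 = 1.27910
  30–34: 5 × 0.2761 × 0.9468 = 1.30706
  35–39: 5 × 0.1190 × 0.9420 = 0.56049
  40–44: 5 × 0.0366 × 0.9223 = 0.16878
Sum = 4.43346
NRR = 0.491 × 4.43346 = 2.17683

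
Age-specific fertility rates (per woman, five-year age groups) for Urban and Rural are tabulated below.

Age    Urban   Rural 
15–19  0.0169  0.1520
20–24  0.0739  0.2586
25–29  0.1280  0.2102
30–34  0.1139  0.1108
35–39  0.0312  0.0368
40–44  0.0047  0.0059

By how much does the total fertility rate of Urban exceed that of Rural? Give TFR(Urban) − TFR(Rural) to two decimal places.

-2.03

Urban:
  Sum of ASFRs = 0.0169 + 0.0739 + 0.1280 + 0.1139 + 0.0312 + 0.0047 = 0.3686
  TFR = 5 × 0.3686 = 1.843
Rural:
  Sum of ASFRs = 0.1520 + 0.2586 + 0.2102 + 0.1108 + 0.0368 + 0.0059 = 0.7743
  TFR = 5 × 0.7743 = 3.8715
Difference = 1.843 − 3.8715 = -2.0285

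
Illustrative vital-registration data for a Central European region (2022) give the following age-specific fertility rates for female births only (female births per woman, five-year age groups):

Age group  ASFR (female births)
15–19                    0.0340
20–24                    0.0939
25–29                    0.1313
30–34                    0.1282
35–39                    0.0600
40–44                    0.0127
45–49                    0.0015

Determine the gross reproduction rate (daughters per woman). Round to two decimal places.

Sum of female ASFRs = 0.0340 + 0.0939 + 0.1313 + 0.1282 + 0.0600 + 0.0127 + 0.0015 = 0.4616
GRR = 5 × 0.4616 = 2.308

2.31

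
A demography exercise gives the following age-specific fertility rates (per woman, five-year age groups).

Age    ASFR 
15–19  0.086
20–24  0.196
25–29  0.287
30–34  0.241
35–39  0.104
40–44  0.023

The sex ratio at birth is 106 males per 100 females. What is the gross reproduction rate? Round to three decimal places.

2.274

Proportion female at birth = 100 / (100 + 106) = 0.48544.
Sum of ASFRs = 0.086 + 0.196 + 0.287 + 0.241 + 0.104 + 0.023 = 0.937
TFR = 5 × 0.937 = 4.685
GRR = 0.48544 × 4.685 = 2.27429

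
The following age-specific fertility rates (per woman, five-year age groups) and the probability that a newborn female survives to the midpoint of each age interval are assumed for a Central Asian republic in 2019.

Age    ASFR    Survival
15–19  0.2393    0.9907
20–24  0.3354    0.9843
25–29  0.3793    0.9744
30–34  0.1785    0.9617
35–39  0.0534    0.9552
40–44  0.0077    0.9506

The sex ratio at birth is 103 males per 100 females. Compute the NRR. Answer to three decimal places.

2.874

Proportion female at birth = 100 / (100 + 103) = 0.49261.
Weighting each age-specific rate by interval width and survival:
  15–19: 5 × 0.2393 × 0.9907 = 1.18537
  20–24: 5 × 0.3354 × 0.9843 = 1.65067
  25–29: 5 × 0.3793 × 0.9744 = 1.84795
  30–34: 5 × 0.1785 × 0.9617 = 0.85832
  35–39: 5 × 0.0534 × 0.9552 = 0.25504
  40–44: 5 × 0.0077 × 0.9506 = 0.03660
Sum = 5.83395
NRR = 0.49261 × 5.83395 = 2.87386
With NRR above 1 the population is above replacement fertility.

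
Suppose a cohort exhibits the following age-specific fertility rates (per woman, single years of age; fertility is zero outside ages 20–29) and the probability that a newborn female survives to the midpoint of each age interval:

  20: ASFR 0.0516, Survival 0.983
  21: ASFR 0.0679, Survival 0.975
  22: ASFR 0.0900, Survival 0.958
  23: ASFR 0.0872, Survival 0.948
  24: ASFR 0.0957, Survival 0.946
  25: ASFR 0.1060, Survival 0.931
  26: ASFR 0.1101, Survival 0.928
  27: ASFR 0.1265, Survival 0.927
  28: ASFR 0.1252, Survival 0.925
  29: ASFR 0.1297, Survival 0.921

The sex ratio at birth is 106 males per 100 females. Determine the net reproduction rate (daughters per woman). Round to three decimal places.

0.451

Proportion female at birth = 100 / (100 + 106) = 0.48544.
Per-age-group product (1 × ASFR × survival probability):
  20: 1 × 0.0516 × 0.983 = 0.05072
  21: 1 × 0.0679 × 0.975 = 0.06620
  22: 1 × 0.0900 × 0.958 = 0.08622
  23: 1 × 0.0872 × 0.948 = 0.08267
  24: 1 × 0.0957 × 0.946 = 0.09053
  25: 1 × 0.1060 × 0.931 = 0.09869
  26: 1 × 0.1101 × 0.928 = 0.10217
  27: 1 × 0.1265 × 0.927 = 0.11727
  28: 1 × 0.1252 × 0.925 = 0.11581
  29: 1 × 0.1297 × 0.921 = 0.11945
Sum = 0.92973
NRR = 0.48544 × 0.92973 = 0.45133
With NRR below 1 the population is below replacement fertility.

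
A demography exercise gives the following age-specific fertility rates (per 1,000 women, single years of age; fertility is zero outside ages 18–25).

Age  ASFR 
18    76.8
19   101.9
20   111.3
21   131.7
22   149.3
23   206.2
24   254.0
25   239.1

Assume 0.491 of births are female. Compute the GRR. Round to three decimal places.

Proportion female at birth = 0.491.
Sum of ASFRs = 76.8 + 101.9 + 111.3 + 131.7 + 149.3 + 206.2 + 254.0 + 239.1 = 1270.3
TFR = 1270.3 / 1000 = 1.2703
GRR = 0.491 × 1.2703 = 0.62372

0.624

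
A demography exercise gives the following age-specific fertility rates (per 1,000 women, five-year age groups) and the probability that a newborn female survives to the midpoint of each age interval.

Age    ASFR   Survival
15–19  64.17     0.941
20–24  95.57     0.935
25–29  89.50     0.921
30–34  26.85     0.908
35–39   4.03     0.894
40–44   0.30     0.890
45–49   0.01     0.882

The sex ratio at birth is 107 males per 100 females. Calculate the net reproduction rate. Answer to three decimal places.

0.629

Proportion female at birth = 100 / (100 + 107) = 0.48309.
Each age group contributes 5 × ASFR × survival:
  15–19: 5 × 64.17/1000 × 0.941 = 0.30192
  20–24: 5 × 95.57/1000 × 0.935 = 0.44679
  25–29: 5 × 89.50/1000 × 0.921 = 0.41215
  30–34: 5 × 26.85/1000 × 0.908 = 0.12190
  35–39: 5 × 4.03/1000 × 0.894 = 0.01801
  40–44: 5 × 0.30/1000 × 0.890 = 0.00134
  45–49: 5 × 0.01/1000 × 0.882 = 0.00004
Sum = 1.30215
NRR = 0.48309 × 1.30215 = 0.62906
NRR < 1, so the cohort does not fully replace itself.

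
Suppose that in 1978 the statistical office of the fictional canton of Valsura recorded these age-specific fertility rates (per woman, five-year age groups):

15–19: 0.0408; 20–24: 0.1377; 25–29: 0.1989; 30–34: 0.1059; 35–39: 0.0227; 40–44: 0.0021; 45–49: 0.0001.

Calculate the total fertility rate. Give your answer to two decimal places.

Sum of ASFRs = 0.0408 + 0.1377 + 0.1989 + 0.1059 + 0.0227 + 0.0021 + 0.0001 = 0.5082
TFR = 5 × 0.5082 = 2.541

2.54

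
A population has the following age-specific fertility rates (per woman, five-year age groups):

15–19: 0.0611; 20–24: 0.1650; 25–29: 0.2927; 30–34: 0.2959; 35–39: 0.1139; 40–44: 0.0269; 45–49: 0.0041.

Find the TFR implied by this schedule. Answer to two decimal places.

4.80

Sum of ASFRs = 0.0611 + 0.1650 + 0.2927 + 0.2959 + 0.1139 + 0.0269 + 0.0041 = 0.9596
TFR = 5 × 0.9596 = 4.798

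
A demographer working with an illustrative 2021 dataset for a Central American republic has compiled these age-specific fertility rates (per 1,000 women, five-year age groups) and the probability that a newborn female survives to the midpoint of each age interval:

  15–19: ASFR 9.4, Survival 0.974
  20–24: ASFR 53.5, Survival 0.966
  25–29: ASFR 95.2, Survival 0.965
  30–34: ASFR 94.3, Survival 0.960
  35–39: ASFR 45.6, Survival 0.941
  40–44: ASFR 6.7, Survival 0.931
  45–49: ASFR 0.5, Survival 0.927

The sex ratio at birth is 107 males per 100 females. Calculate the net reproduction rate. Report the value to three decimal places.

0.707

Proportion female at birth = 100 / (100 + 107) = 0.48309.
Weighting each age-specific rate by interval width and survival:
  15–19: 5 × 9.4/1000 × 0.974 = 0.04578
  20–24: 5 × 53.5/1000 × 0.966 = 0.25841
  25–29: 5 × 95.2/1000 × 0.965 = 0.45934
  30–34: 5 × 94.3/1000 × 0.960 = 0.45264
  35–39: 5 × 45.6/1000 × 0.941 = 0.21455
  40–44: 5 × 6.7/1000 × 0.931 = 0.03119
  45–49: 5 × 0.5/1000 × 0.927 = 0.00232
Sum = 1.46423
NRR = 0.48309 × 1.46423 = 0.70735
NRR < 1, so the cohort does not fully replace itself.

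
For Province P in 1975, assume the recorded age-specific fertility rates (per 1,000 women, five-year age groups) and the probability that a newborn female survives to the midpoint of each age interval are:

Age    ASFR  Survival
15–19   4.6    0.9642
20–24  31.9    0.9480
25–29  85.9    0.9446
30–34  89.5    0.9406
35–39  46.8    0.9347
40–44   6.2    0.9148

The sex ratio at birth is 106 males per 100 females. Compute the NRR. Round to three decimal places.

Proportion female at birth = 100 / (100 + 106) = 0.48544.
Per-age-group product (5 × ASFR × survival probability):
  15–19: 5 × 4.6/1000 × 0.9642 = 0.02218
  20–24: 5 × 31.9/1000 × 0.9480 = 0.15121
  25–29: 5 × 85.9/1000 × 0.9446 = 0.40571
  30–34: 5 × 89.5/1000 × 0.9406 = 0.42092
  35–39: 5 × 46.8/1000 × 0.9347 = 0.21872
  40–44: 5 × 6.2/1000 × 0.9148 = 0.02836
Sum = 1.24710
NRR = 0.48544 × 1.24710 = 0.60539
With NRR below 1 the population is below replacement fertility.

0.605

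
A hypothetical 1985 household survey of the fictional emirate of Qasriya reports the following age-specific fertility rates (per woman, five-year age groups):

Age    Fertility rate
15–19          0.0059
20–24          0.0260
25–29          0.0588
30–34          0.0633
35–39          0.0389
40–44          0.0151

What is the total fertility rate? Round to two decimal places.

1.04

Sum of ASFRs = 0.0059 + 0.0260 + 0.0588 + 0.0633 + 0.0389 + 0.0151 = 0.2080
TFR = 5 × 0.2080 = 1.04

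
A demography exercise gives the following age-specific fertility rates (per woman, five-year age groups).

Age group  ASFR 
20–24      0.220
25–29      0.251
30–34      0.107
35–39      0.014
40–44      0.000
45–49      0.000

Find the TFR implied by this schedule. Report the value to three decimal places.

2.960

Sum of ASFRs = 0.220 + 0.251 + 0.107 + 0.014 + 0.000 + 0.000 = 0.592
TFR = 5 × 0.592 = 2.96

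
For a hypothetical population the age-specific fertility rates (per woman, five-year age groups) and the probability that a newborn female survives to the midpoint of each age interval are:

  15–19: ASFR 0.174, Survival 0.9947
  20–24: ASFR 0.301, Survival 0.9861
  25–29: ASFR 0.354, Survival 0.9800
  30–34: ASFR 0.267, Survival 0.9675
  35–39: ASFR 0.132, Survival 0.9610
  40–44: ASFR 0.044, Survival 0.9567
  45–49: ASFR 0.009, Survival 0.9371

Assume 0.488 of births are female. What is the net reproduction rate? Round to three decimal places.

3.056

Proportion female at birth = 0.488.
Weighting each age-specific rate by interval width and survival:
  15–19: 5 × 0.174 × 0.9947 = 0.86539
  20–24: 5 × 0.301 × 0.9861 = 1.48408
  25–29: 5 × 0.354 × 0.9800 = 1.73460
  30–34: 5 × 0.267 × 0.9675 = 1.29161
  35–39: 5 × 0.132 × 0.9610 = 0.63426
  40–44: 5 × 0.044 × 0.9567 = 0.21047
  45–49: 5 × 0.009 × 0.9371 = 0.04217
Sum = 6.26258
NRR = 0.488 × 6.26258 = 3.05614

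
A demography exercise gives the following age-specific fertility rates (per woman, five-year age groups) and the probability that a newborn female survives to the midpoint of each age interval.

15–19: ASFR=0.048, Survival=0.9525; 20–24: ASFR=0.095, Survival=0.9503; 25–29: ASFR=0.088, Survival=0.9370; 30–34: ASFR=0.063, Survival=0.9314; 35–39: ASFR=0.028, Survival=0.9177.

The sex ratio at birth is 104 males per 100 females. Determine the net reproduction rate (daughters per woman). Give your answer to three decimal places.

0.742

Proportion female at birth = 100 / (100 + 104) = 0.49020.
Each age group contributes 5 × ASFR × survival:
  15–19: 5 × 0.048 × 0.9525 = 0.22860
  20–24: 5 × 0.095 × 0.9503 = 0.45139
  25–29: 5 × 0.088 × 0.9370 = 0.41228
  30–34: 5 × 0.063 × 0.9314 = 0.29339
  35–39: 5 × 0.028 × 0.9177 = 0.12848
Sum = 1.51414
NRR = 0.49020 × 1.51414 = 0.74223
An NRR under 1 implies long-run decline under these rates.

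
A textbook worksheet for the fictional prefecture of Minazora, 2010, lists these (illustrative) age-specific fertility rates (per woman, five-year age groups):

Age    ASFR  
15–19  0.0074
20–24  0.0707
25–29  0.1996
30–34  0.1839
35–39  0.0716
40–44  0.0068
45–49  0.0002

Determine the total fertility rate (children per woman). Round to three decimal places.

Sum of ASFRs = 0.0074 + 0.0707 + 0.1996 + 0.1839 + 0.0716 + 0.0068 + 0.0002 = 0.5402
TFR = 5 × 0.5402 = 2.701

2.701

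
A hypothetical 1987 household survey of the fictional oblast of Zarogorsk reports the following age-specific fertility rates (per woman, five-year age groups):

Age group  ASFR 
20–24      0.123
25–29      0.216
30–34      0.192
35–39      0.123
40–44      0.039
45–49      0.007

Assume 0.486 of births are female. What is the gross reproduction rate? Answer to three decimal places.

Proportion female at birth = 0.486.
Sum of ASFRs = 0.123 + 0.216 + 0.192 + 0.123 + 0.039 + 0.007 = 0.700
TFR = 5 × 0.700 = 3.5
GRR = 0.486 × 3.5 = 1.70100

1.701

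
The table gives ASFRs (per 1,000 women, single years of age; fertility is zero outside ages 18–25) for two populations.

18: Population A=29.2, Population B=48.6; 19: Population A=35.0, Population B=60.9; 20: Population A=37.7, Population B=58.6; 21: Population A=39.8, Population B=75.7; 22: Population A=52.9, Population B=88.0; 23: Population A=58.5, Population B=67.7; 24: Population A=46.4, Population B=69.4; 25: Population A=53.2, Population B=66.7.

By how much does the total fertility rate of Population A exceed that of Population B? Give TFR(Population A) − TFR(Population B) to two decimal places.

-0.18

Population A:
  Sum of ASFRs = 29.2 + 35.0 + 37.7 + 39.8 + 52.9 + 58.5 + 46.4 + 53.2 = 352.7
  TFR = 352.7 / 1000 = 0.3527
Population B:
  Sum of ASFRs = 48.6 + 60.9 + 58.6 + 75.7 + 88.0 + 67.7 + 69.4 + 66.7 = 535.6
  TFR = 535.6 / 1000 = 0.5356
Difference = 0.3527 − 0.5356 = -0.1829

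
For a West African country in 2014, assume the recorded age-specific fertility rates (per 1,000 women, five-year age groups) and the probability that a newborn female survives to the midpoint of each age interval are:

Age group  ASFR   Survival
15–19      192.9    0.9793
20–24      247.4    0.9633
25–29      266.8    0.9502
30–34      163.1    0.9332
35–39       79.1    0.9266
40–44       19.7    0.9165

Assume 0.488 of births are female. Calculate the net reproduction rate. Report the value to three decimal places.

2.255

Proportion female at birth = 0.488.
Weighting each age-specific rate by interval width and survival:
  15–19: 5 × 192.9/1000 × 0.9793 = 0.94453
  20–24: 5 × 247.4/1000 × 0.9633 = 1.19160
  25–29: 5 × 266.8/1000 × 0.9502 = 1.26757
  30–34: 5 × 163.1/1000 × 0.9332 = 0.76102
  35–39: 5 × 79.1/1000 × 0.9266 = 0.36647
  40–44: 5 × 19.7/1000 × 0.9165 = 0.09028
Sum = 4.62147
NRR = 0.488 × 4.62147 = 2.25528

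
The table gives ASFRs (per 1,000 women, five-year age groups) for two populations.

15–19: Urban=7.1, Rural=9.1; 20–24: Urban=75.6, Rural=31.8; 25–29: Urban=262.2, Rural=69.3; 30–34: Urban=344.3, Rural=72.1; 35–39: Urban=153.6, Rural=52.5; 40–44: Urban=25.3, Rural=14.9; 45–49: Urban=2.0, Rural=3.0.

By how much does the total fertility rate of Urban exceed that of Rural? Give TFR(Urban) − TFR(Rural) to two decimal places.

3.09

Urban:
  Sum of ASFRs = 7.1 + 75.6 + 262.2 + 344.3 + 153.6 + 25.3 + 2.0 = 870.1
  TFR = 5 × 870.1 / 1000 = 4.3505
Rural:
  Sum of ASFRs = 9.1 + 31.8 + 69.3 + 72.1 + 52.5 + 14.9 + 3.0 = 252.7
  TFR = 5 × 252.7 / 1000 = 1.2635
Difference = 4.3505 − 1.2635 = 3.087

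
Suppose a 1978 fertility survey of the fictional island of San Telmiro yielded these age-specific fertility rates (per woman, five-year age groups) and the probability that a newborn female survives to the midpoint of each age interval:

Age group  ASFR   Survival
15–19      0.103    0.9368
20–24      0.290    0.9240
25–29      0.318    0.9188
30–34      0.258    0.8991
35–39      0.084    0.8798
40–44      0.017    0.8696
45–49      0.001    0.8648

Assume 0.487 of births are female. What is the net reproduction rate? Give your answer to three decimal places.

2.382

Proportion female at birth = 0.487.
Survival-weighted fertility by age (5·fₓ·Sₓ):
  15–19: 5 × 0.103 × 0.9368 = 0.48245
  20–24: 5 × 0.290 × 0.9240 = 1.33980
  25–29: 5 × 0.318 × 0.9188 = 1.46089
  30–34: 5 × 0.258 × 0.8991 = 1.15984
  35–39: 5 × 0.084 × 0.8798 = 0.36952
  40–44: 5 × 0.017 × 0.8696 = 0.07392
  45–49: 5 × 0.001 × 0.8648 = 0.00432
Sum = 4.89074
NRR = 0.487 × 4.89074 = 2.38179
With NRR above 1 the population is above replacement fertility.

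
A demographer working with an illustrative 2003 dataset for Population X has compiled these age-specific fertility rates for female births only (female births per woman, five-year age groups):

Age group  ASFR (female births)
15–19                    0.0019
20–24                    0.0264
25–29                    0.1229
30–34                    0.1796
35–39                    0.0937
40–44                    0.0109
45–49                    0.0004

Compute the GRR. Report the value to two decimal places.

2.18

Sum of female ASFRs = 0.0019 + 0.0264 + 0.1229 + 0.1796 + 0.0937 + 0.0109 + 0.0004 = 0.4358
GRR = 5 × 0.4358 = 2.179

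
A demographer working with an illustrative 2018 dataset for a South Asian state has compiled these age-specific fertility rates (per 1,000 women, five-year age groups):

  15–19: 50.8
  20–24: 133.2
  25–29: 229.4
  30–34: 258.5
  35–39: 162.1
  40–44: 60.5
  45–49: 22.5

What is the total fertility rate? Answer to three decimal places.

Sum of ASFRs = 50.8 + 133.2 + 229.4 + 258.5 + 162.1 + 60.5 + 22.5 = 917.0
TFR = 5 × 917.0 / 1000 = 4.585

4.585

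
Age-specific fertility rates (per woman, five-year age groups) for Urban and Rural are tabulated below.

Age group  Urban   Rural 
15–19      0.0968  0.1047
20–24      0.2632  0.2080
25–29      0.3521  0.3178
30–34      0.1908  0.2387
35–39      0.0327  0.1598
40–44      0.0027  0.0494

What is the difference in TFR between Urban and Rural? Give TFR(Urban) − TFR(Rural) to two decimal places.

Urban:
  Sum of ASFRs = 0.0968 + 0.2632 + 0.3521 + 0.1908 + 0.0327 + 0.0027 = 0.9383
  TFR = 5 × 0.9383 = 4.6915
Rural:
  Sum of ASFRs = 0.1047 + 0.2080 + 0.3178 + 0.2387 + 0.1598 + 0.0494 = 1.0784
  TFR = 5 × 1.0784 = 5.392
Difference = 4.6915 − 5.392 = -0.7005

-0.70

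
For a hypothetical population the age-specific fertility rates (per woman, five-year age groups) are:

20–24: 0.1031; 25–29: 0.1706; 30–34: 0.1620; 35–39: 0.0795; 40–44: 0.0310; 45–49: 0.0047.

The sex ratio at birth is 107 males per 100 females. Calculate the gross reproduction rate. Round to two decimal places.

1.33

Proportion female at birth = 100 / (100 + 107) = 0.48309.
Sum of ASFRs = 0.1031 + 0.1706 + 0.1620 + 0.0795 + 0.0310 + 0.0047 = 0.5509
TFR = 5 × 0.5509 = 2.7545
GRR = 0.48309 × 2.7545 = 1.33067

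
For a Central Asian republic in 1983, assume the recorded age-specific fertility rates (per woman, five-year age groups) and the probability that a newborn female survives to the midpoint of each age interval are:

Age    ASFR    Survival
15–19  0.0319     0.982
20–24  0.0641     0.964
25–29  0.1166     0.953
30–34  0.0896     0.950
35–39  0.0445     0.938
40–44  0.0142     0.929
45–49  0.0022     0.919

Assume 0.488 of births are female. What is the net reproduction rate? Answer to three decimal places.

0.845

Proportion female at birth = 0.488.
Per-age-group product (5 × ASFR × survival probability):
  15–19: 5 × 0.0319 × 0.982 = 0.15663
  20–24: 5 × 0.0641 × 0.964 = 0.30896
  25–29: 5 × 0.1166 × 0.953 = 0.55560
  30–34: 5 × 0.0896 × 0.950 = 0.42560
  35–39: 5 × 0.0445 × 0.938 = 0.20871
  40–44: 5 × 0.0142 × 0.929 = 0.06596
  45–49: 5 × 0.0022 × 0.919 = 0.01011
Sum = 1.73157
NRR = 0.488 × 1.73157 = 0.84501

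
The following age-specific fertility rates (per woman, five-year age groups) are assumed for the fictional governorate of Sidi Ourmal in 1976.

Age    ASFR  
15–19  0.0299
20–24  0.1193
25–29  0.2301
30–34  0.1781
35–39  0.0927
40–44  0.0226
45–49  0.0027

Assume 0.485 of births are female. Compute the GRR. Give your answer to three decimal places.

Proportion female at birth = 0.485.
Sum of ASFRs = 0.0299 + 0.1193 + 0.2301 + 0.1781 + 0.0927 + 0.0226 + 0.0027 = 0.6754
TFR = 5 × 0.6754 = 3.377
GRR = 0.485 × 3.377 = 1.63785

1.638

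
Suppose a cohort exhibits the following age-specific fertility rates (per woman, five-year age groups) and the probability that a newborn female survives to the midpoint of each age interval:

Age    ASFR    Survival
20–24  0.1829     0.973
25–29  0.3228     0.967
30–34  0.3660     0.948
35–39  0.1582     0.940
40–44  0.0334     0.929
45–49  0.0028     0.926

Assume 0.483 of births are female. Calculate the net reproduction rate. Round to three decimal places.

2.462

Proportion female at birth = 0.483.
Weighting each age-specific rate by interval width and survival:
  20–24: 5 × 0.1829 × 0.973 = 0.88981
  25–29: 5 × 0.3228 × 0.967 = 1.56074
  30–34: 5 × 0.3660 × 0.948 = 1.73484
  35–39: 5 × 0.1582 × 0.940 = 0.74354
  40–44: 5 × 0.0334 × 0.929 = 0.15514
  45–49: 5 × 0.0028 × 0.926 = 0.01296
Sum = 5.09703
NRR = 0.483 × 5.09703 = 2.46187
An NRR exceeding 1 indicates intrinsic growth under these rates.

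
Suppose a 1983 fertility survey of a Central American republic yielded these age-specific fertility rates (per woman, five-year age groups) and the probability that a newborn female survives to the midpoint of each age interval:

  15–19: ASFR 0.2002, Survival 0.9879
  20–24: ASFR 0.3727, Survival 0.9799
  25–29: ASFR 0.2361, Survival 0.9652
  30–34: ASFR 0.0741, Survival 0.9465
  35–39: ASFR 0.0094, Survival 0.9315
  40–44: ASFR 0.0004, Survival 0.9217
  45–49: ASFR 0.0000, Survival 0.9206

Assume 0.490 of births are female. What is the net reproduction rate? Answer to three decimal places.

2.132

Proportion female at birth = 0.490.
Weighting each age-specific rate by interval width and survival:
  15–19: 5 × 0.2002 × 0.9879 = 0.98889
  20–24: 5 × 0.3727 × 0.9799 = 1.82604
  25–29: 5 × 0.2361 × 0.9652 = 1.13942
  30–34: 5 × 0.0741 × 0.9465 = 0.35068
  35–39: 5 × 0.0094 × 0.9315 = 0.04378
  40–44: 5 × 0.0004 × 0.9217 = 0.00184
  45–49: 5 × 0.0000 × 0.9206 = 0.00000
Sum = 4.35065
NRR = 0.490 × 4.35065 = 2.13182
An NRR exceeding 1 indicates intrinsic growth under these rates.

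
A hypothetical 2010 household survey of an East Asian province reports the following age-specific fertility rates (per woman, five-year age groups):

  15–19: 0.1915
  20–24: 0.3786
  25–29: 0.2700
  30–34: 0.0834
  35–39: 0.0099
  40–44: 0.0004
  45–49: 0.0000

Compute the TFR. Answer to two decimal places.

4.67

Sum of ASFRs = 0.1915 + 0.3786 + 0.2700 + 0.0834 + 0.0099 + 0.0004 + 0.0000 = 0.9338
TFR = 5 × 0.9338 = 4.669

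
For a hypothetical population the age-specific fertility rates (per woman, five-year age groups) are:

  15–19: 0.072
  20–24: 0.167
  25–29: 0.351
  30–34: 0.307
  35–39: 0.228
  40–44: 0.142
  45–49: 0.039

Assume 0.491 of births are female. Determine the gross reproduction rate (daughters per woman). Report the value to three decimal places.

3.206

Proportion female at birth = 0.491.
Sum of ASFRs = 0.072 + 0.167 + 0.351 + 0.307 + 0.228 + 0.142 + 0.039 = 1.306
TFR = 5 × 1.306 = 6.53
GRR = 0.491 × 6.53 = 3.20623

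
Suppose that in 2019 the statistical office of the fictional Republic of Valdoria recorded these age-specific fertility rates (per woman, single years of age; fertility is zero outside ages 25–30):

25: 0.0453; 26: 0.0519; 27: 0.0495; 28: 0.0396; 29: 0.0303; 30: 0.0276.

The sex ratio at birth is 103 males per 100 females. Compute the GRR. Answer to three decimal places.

Proportion female at birth = 100 / (100 + 103) = 0.49261.
Sum of ASFRs = 0.0453 + 0.0519 + 0.0495 + 0.0396 + 0.0303 + 0.0276 = 0.2442
TFR = 0.2442
GRR = 0.49261 × 0.2442 = 0.12030

0.120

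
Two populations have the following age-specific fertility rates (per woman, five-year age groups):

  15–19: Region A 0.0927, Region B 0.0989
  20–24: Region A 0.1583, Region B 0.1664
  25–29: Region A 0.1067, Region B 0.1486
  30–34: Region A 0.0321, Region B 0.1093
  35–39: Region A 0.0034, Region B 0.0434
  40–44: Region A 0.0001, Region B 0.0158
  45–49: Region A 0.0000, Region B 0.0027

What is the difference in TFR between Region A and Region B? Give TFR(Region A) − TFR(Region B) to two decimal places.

Region A:
  Sum of ASFRs = 0.0927 + 0.1583 + 0.1067 + 0.0321 + 0.0034 + 0.0001 + 0.0000 = 0.3933
  TFR = 5 × 0.3933 = 1.9665
Region B:
  Sum of ASFRs = 0.0989 + 0.1664 + 0.1486 + 0.1093 + 0.0434 + 0.0158 + 0.0027 = 0.5851
  TFR = 5 × 0.5851 = 2.9255
Difference = 1.9665 − 2.9255 = -0.959

-0.96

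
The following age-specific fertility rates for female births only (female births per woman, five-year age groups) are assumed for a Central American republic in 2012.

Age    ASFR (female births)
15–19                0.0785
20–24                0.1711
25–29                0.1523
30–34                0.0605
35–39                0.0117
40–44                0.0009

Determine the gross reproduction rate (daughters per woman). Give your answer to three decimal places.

2.375

Sum of female ASFRs = 0.0785 + 0.1711 + 0.1523 + 0.0605 + 0.0117 + 0.0009 = 0.4750
GRR = 5 × 0.4750 = 2.375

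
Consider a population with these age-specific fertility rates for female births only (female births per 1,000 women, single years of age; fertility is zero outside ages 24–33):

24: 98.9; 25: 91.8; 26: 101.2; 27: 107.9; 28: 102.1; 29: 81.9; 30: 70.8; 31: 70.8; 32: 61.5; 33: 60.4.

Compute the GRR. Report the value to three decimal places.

0.847

Sum of female ASFRs = 98.9 + 91.8 + 101.2 + 107.9 + 102.1 + 81.9 + 70.8 + 70.8 + 61.5 + 60.4 = 847.3
GRR = 847.3 / 1000 = 0.8473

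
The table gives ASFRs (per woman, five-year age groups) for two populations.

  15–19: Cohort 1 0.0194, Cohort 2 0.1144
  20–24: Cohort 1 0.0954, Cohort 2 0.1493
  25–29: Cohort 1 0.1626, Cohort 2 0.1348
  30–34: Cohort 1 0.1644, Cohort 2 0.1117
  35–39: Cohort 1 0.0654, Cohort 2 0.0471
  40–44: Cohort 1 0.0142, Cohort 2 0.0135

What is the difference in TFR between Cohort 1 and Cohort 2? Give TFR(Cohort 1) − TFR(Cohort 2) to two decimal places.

-0.25

Cohort 1:
  Sum of ASFRs = 0.0194 + 0.0954 + 0.1626 + 0.1644 + 0.0654 + 0.0142 = 0.5214
  TFR = 5 × 0.5214 = 2.607
Cohort 2:
  Sum of ASFRs = 0.1144 + 0.1493 + 0.1348 + 0.1117 + 0.0471 + 0.0135 = 0.5708
  TFR = 5 × 0.5708 = 2.854
Difference = 2.607 − 2.854 = -0.247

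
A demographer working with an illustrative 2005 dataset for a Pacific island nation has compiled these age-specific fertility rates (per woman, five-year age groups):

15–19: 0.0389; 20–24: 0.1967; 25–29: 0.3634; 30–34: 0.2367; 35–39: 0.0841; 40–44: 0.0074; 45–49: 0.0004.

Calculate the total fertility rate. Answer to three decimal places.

Sum of ASFRs = 0.0389 + 0.1967 + 0.3634 + 0.2367 + 0.0841 + 0.0074 + 0.0004 = 0.9276
TFR = 5 × 0.9276 = 4.638

4.638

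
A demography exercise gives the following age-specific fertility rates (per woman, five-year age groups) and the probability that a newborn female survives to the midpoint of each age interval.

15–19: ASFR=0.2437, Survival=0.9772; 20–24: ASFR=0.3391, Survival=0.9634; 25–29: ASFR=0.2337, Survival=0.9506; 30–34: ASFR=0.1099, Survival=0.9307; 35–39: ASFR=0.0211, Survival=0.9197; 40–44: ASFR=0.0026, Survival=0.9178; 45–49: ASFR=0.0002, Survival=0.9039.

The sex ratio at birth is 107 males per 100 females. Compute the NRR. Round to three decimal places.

Proportion female at birth = 100 / (100 + 107) = 0.48309.
Survival-weighted fertility by age (5·fₓ·Sₓ):
  15–19: 5 × 0.2437 × 0.9772 = 1.19072
  20–24: 5 × 0.3391 × 0.9634 = 1.63344
  25–29: 5 × 0.2337 × 0.9506 = 1.11078
  30–34: 5 × 0.1099 × 0.9307 = 0.51142
  35–39: 5 × 0.0211 × 0.9197 = 0.09703
  40–44: 5 × 0.0026 × 0.9178 = 0.01193
  45–49: 5 × 0.0002 × 0.9039 = 0.00090
Sum = 4.55622
NRR = 0.48309 × 4.55622 = 2.20106
An NRR exceeding 1 indicates intrinsic growth under these rates.

2.201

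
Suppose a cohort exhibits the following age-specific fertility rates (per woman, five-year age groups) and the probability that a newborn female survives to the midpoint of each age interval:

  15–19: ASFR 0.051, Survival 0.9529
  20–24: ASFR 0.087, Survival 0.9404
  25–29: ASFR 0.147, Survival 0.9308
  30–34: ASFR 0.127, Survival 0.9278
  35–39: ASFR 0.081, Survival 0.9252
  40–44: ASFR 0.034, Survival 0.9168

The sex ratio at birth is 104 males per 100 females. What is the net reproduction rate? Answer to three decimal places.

1.204

Proportion female at birth = 100 / (100 + 104) = 0.49020.
Per-age-group product (5 × ASFR × survival probability):
  15–19: 5 × 0.051 × 0.9529 = 0.24299
  20–24: 5 × 0.087 × 0.9404 = 0.40907
  25–29: 5 × 0.147 × 0.9308 = 0.68414
  30–34: 5 × 0.127 × 0.9278 = 0.58915
  35–39: 5 × 0.081 × 0.9252 = 0.37471
  40–44: 5 × 0.034 × 0.9168 = 0.15586
Sum = 2.45592
NRR = 0.49020 × 2.45592 = 1.20389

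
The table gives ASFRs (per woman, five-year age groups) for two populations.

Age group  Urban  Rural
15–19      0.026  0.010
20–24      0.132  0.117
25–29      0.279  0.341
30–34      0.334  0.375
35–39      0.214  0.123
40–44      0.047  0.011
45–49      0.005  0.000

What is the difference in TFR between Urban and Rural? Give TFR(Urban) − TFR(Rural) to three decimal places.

Urban:
  Sum of ASFRs = 0.026 + 0.132 + 0.279 + 0.334 + 0.214 + 0.047 + 0.005 = 1.037
  TFR = 5 × 1.037 = 5.185
Rural:
  Sum of ASFRs = 0.010 + 0.117 + 0.341 + 0.375 + 0.123 + 0.011 + 0.000 = 0.977
  TFR = 5 × 0.977 = 4.885
Difference = 5.185 − 4.885 = 0.3

0.300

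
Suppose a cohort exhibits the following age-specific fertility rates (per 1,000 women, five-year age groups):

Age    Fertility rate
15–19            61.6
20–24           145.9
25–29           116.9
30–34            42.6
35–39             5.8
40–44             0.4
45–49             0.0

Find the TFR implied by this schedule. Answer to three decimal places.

1.866

Sum of ASFRs = 61.6 + 145.9 + 116.9 + 42.6 + 5.8 + 0.4 + 0.0 = 373.2
TFR = 5 × 373.2 / 1000 = 1.866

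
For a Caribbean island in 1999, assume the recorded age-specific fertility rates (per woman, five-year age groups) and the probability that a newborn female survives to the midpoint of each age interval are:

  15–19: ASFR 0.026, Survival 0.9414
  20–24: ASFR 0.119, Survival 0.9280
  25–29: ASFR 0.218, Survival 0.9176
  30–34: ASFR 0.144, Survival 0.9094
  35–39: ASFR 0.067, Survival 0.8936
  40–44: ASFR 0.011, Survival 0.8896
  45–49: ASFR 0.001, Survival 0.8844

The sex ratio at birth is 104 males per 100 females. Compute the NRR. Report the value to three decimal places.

Proportion female at birth = 100 / (100 + 104) = 0.49020.
Per-age-group product (5 × ASFR × survival probability):
  15–19: 5 × 0.026 × 0.9414 = 0.12238
  20–24: 5 × 0.119 × 0.9280 = 0.55216
  25–29: 5 × 0.218 × 0.9176 = 1.00018
  30–34: 5 × 0.144 × 0.9094 = 0.65477
  35–39: 5 × 0.067 × 0.8936 = 0.29936
  40–44: 5 × 0.011 × 0.8896 = 0.04893
  45–49: 5 × 0.001 × 0.8844 = 0.00442
Sum = 2.68220
NRR = 0.49020 × 2.68220 = 1.31481

1.315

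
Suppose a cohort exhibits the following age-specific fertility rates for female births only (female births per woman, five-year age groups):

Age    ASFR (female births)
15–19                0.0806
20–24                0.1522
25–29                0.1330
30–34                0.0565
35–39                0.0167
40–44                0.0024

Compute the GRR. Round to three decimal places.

Sum of female ASFRs = 0.0806 + 0.1522 + 0.1330 + 0.0565 + 0.0167 + 0.0024 = 0.4414
GRR = 5 × 0.4414 = 2.207

2.207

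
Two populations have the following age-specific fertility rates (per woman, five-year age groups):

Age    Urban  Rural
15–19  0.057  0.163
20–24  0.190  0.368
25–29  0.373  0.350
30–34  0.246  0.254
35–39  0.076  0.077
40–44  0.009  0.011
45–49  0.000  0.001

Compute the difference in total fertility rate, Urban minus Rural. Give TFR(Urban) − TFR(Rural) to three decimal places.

Urban:
  Sum of ASFRs = 0.057 + 0.190 + 0.373 + 0.246 + 0.076 + 0.009 + 0.000 = 0.951
  TFR = 5 × 0.951 = 4.755
Rural:
  Sum of ASFRs = 0.163 + 0.368 + 0.350 + 0.254 + 0.077 + 0.011 + 0.001 = 1.224
  TFR = 5 × 1.224 = 6.12
Difference = 4.755 − 6.12 = -1.365

-1.365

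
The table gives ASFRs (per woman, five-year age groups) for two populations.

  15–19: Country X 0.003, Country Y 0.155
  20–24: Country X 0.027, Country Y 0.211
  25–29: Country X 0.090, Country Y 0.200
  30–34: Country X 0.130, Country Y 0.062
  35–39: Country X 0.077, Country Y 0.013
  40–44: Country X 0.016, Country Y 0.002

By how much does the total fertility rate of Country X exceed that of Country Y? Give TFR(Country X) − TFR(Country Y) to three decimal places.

-1.500

Country X:
  Sum of ASFRs = 0.003 + 0.027 + 0.090 + 0.130 + 0.077 + 0.016 = 0.343
  TFR = 5 × 0.343 = 1.715
Country Y:
  Sum of ASFRs = 0.155 + 0.211 + 0.200 + 0.062 + 0.013 + 0.002 = 0.643
  TFR = 5 × 0.643 = 3.215
Difference = 1.715 − 3.215 = -1.5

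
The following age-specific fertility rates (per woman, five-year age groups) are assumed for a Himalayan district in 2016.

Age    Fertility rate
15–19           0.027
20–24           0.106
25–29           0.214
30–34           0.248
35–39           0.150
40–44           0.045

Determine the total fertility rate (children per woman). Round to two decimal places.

Sum of ASFRs = 0.027 + 0.106 + 0.214 + 0.248 + 0.150 + 0.045 = 0.790
TFR = 5 × 0.790 = 3.95

3.95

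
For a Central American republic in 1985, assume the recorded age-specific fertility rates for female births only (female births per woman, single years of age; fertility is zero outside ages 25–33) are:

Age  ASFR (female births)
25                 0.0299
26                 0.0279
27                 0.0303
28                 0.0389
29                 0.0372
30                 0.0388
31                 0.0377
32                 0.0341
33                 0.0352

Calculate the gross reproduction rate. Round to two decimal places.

0.31

Sum of female ASFRs = 0.0299 + 0.0279 + 0.0303 + 0.0389 + 0.0372 + 0.0388 + 0.0377 + 0.0341 + 0.0352 = 0.3100
GRR = 0.31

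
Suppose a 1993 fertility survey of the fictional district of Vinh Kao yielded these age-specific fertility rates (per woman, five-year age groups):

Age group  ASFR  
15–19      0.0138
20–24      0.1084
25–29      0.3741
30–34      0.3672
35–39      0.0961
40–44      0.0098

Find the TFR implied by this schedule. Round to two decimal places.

4.85

Sum of ASFRs = 0.0138 + 0.1084 + 0.3741 + 0.3672 + 0.0961 + 0.0098 = 0.9694
TFR = 5 × 0.9694 = 4.847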